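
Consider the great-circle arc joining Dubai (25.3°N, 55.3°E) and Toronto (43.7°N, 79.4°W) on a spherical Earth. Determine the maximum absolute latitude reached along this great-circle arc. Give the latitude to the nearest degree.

≈ 62°N

The great circle lies in the plane with unit normal n̂ = (p₁ × p₂)/|p₁ × p₂|.
Here n̂_z ≈ -0.471; the vertex latitude is φ_max = arccos|n̂_z| ≈ 61.9°.
Check via Clairaut: cos φ_max = |cos φ₁| · sin C = cos(25.3°)·sin(31.4°) ≈ 0.471, again giving ≈ 61.9°.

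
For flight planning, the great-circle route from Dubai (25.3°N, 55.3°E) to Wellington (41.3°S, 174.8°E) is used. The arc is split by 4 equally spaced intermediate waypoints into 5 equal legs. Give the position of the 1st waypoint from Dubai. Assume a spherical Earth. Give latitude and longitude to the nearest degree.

≈ (10°N, 77°E)

Write both endpoints as unit vectors p₁, p₂ with components (cos φ cos λ, cos φ sin λ, sin φ).
The central angle between the endpoints is δ = arccos(p₁·p₂) ≈ 2.235 rad (128.1°).
Interpolate at f = 1/5 with slerp weights a = sin((1−f)δ)/sin δ ≈ 1.240, b = sin(fδ)/sin δ ≈ 0.549.
p = a·p₁ + b·p₂ ≈ (0.228, 0.959, 0.168); φ = arcsin(p_z) ≈ 9.65°, λ = atan2(p_y, p_x) ≈ 76.66°.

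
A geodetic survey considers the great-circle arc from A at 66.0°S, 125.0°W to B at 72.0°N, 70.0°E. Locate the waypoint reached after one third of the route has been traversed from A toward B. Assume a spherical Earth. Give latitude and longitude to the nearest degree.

≈ 12°S, 155°W

The haversine formula gives a central angle δ ≈ 3.002 rad (172.0°) between the endpoints.
Interpolate at f = 1/3 with slerp weights a = sin((1−f)δ)/sin δ ≈ 6.520, b = sin(fδ)/sin δ ≈ 6.040.
p = a·p₁ + b·p₂ ≈ (-0.883, -0.419, -0.213); φ = arcsin(p_z) ≈ -12.28°, λ = atan2(p_y, p_x) ≈ -154.63°.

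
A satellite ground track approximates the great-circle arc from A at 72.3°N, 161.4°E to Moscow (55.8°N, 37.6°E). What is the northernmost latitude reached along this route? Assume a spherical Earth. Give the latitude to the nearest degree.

≈ 79°N

The great circle lies in the plane with unit normal n̂ = (p₁ × p₂)/|p₁ × p₂|.
Here n̂_z ≈ -0.197; the vertex latitude is φ_max = arccos|n̂_z| ≈ 78.6°.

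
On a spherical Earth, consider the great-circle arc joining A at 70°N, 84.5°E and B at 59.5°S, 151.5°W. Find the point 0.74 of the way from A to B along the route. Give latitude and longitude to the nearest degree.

Write both endpoints as unit vectors p₁, p₂ with components (cos φ cos λ, cos φ sin λ, sin φ).
The central angle between the endpoints is δ = arccos(p₁·p₂) ≈ 2.706 rad (155.1°).
Interpolate at f = 0.74 with slerp weights a = sin((1−f)δ)/sin δ ≈ 1.534, b = sin(fδ)/sin δ ≈ 2.154.
p = a·p₁ + b·p₂ ≈ (-0.910, 0.001, -0.414); φ = arcsin(p_z) ≈ -24.45°, λ = atan2(p_y, p_x) ≈ 179.95°.

≈ 24°S, 180°E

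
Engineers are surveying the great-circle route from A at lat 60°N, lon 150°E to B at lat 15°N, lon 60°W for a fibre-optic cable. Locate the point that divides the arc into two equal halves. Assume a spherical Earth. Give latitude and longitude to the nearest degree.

Convert each endpoint to a unit vector on the sphere (x = cos φ cos λ, y = cos φ sin λ, z = sin φ).
The central angle between the endpoints is δ = arccos(p₁·p₂) ≈ 1.766 rad (101.2°).
Interpolate at f = 1/2 with slerp weights a = sin((1−f)δ)/sin δ ≈ 0.788, b = sin(fδ)/sin δ ≈ 0.788.
p = a·p₁ + b·p₂ ≈ (0.039, -0.462, 0.886); φ = arcsin(p_z) ≈ 62.38°, λ = atan2(p_y, p_x) ≈ -85.13°.

≈ lat 62°N, lon 85°W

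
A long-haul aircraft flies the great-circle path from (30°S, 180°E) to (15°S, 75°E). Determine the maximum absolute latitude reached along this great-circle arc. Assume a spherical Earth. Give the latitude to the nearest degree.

The great circle lies in the plane with unit normal n̂ = (p₁ × p₂)/|p₁ × p₂|.
Here n̂_z ≈ -0.811; the vertex latitude is φ_max = arccos|n̂_z| ≈ 35.8°.

≈ 36°S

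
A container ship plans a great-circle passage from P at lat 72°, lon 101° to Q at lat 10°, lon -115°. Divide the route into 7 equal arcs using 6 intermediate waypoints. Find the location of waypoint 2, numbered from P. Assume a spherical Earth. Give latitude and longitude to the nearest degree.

Write both endpoints as unit vectors p₁, p₂ with components (cos φ cos λ, cos φ sin λ, sin φ).
The central angle between the endpoints is δ = arccos(p₁·p₂) ≈ 1.652 rad (94.6°).
Interpolate at f = 2/7 with slerp weights a = sin((1−f)δ)/sin δ ≈ 0.928, b = sin(fδ)/sin δ ≈ 0.456.
p = a·p₁ + b·p₂ ≈ (-0.245, -0.126, 0.961); φ = arcsin(p_z) ≈ 74.04°, λ = atan2(p_y, p_x) ≈ -152.79°.

≈ lat 74°, lon -153°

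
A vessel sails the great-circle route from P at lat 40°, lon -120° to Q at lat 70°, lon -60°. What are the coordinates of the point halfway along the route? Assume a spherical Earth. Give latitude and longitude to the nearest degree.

≈ lat 58°, lon -102°

The haversine formula gives a central angle δ ≈ 0.745 rad (42.7°) between the endpoints.
Interpolate at f = 1/2 with slerp weights a = sin((1−f)δ)/sin δ ≈ 0.537, b = sin(fδ)/sin δ ≈ 0.537.
p = a·p₁ + b·p₂ ≈ (-0.114, -0.515, 0.850); φ = arcsin(p_z) ≈ 58.16°, λ = atan2(p_y, p_x) ≈ -102.46°.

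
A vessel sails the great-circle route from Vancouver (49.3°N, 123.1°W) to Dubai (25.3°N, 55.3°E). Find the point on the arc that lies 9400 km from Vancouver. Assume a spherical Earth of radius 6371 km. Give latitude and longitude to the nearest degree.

From cos δ = sin φ₁ sin φ₂ + cos φ₁ cos φ₂ cos Δλ, the central angle is δ ≈ 1.839 rad (105.4°). The total great-circle distance is δ·R ≈ 1.839 × 6371 ≈ 11718 km, so the target fraction is f = 9400/11718 ≈ 0.802.
Interpolate at f ≈ 0.802 with slerp weights a = sin((1−f)δ)/sin δ ≈ 0.369, b = sin(fδ)/sin δ ≈ 1.032.
p = a·p₁ + b·p₂ ≈ (0.400, 0.566, 0.721); φ = arcsin(p_z) ≈ 46.15°, λ = atan2(p_y, p_x) ≈ 54.74°.

≈ 46°N, 55°E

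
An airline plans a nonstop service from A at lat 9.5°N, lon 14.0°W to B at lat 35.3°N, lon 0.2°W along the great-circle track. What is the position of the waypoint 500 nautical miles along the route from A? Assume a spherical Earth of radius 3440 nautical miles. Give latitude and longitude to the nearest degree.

Convert each endpoint to a unit vector on the sphere (x = cos φ cos λ, y = cos φ sin λ, z = sin φ).
The central angle between the endpoints is δ = arccos(p₁·p₂) ≈ 0.501 rad (28.7°). The total great-circle distance is δ·R ≈ 0.501 × 3440 ≈ 1724 nmi, so the target fraction is f = 500/1724 ≈ 0.290.
Interpolate at f ≈ 0.290 with slerp weights a = sin((1−f)δ)/sin δ ≈ 0.725, b = sin(fδ)/sin δ ≈ 0.302.
p = a·p₁ + b·p₂ ≈ (0.940, -0.174, 0.294); φ = arcsin(p_z) ≈ 17.09°, λ = atan2(p_y, p_x) ≈ -10.48°.

≈ lat 17°N, lon 10°W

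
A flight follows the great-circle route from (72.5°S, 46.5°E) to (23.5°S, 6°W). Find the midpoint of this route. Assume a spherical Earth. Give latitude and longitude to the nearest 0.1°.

The haversine formula gives a central angle δ ≈ 0.991 rad (56.8°) between the endpoints.
Interpolate at f = 1/2 with slerp weights a = sin((1−f)δ)/sin δ ≈ 0.568, b = sin(fδ)/sin δ ≈ 0.568.
p = a·p₁ + b·p₂ ≈ (0.636, 0.069, -0.769); φ = arcsin(p_z) ≈ -50.23°, λ = atan2(p_y, p_x) ≈ 6.24°.

≈ (50.2°S, 6.2°E)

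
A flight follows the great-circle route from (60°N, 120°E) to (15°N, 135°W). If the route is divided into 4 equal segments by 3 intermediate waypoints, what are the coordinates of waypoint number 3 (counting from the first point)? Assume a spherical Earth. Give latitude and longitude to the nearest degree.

Write both endpoints as unit vectors p₁, p₂ with components (cos φ cos λ, cos φ sin λ, sin φ).
The central angle between the endpoints is δ = arccos(p₁·p₂) ≈ 1.471 rad (84.3°).
Interpolate at f = 3/4 with slerp weights a = sin((1−f)δ)/sin δ ≈ 0.361, b = sin(fδ)/sin δ ≈ 0.897.
p = a·p₁ + b·p₂ ≈ (-0.703, -0.456, 0.545); φ = arcsin(p_z) ≈ 33.04°, λ = atan2(p_y, p_x) ≈ -147.02°.

≈ (33°N, 147°W)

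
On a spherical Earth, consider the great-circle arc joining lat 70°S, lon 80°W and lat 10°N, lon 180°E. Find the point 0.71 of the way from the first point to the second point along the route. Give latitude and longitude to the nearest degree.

Convert each endpoint to a unit vector on the sphere (x = cos φ cos λ, y = cos φ sin λ, z = sin φ).
The central angle between the endpoints is δ = arccos(p₁·p₂) ≈ 1.794 rad (102.8°).
Interpolate at f = 0.71 with slerp weights a = sin((1−f)δ)/sin δ ≈ 0.510, b = sin(fδ)/sin δ ≈ 0.981.
p = a·p₁ + b·p₂ ≈ (-0.935, -0.172, -0.309); φ = arcsin(p_z) ≈ -17.99°, λ = atan2(p_y, p_x) ≈ -169.60°.

≈ lat 18°S, lon 170°W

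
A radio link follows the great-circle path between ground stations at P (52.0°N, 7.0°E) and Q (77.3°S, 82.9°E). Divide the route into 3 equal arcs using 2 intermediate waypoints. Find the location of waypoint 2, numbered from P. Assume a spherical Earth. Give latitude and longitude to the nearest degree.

≈ (37°S, 30°E)

The haversine formula gives a central angle δ ≈ 2.398 rad (137.4°) between the endpoints.
Interpolate at f = 2/3 with slerp weights a = sin((1−f)δ)/sin δ ≈ 1.058, b = sin(fδ)/sin δ ≈ 1.476.
p = a·p₁ + b·p₂ ≈ (0.687, 0.401, -0.606); φ = arcsin(p_z) ≈ -37.29°, λ = atan2(p_y, p_x) ≈ 30.30°.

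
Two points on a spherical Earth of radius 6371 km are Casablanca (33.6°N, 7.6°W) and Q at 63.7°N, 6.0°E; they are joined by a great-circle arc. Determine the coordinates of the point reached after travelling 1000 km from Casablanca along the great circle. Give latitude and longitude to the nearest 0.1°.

From cos δ = sin φ₁ sin φ₂ + cos φ₁ cos φ₂ cos Δλ, the central angle is δ ≈ 0.546 rad (31.3°). The total great-circle distance is δ·R ≈ 0.546 × 6371 ≈ 3476 km, so the target fraction is f = 1000/3476 ≈ 0.288.
Interpolate at f ≈ 0.288 with slerp weights a = sin((1−f)δ)/sin δ ≈ 0.730, b = sin(fδ)/sin δ ≈ 0.301.
p = a·p₁ + b·p₂ ≈ (0.736, -0.066, 0.674); φ = arcsin(p_z) ≈ 42.39°, λ = atan2(p_y, p_x) ≈ -5.16°.

≈ 42.4°N, 5.2°W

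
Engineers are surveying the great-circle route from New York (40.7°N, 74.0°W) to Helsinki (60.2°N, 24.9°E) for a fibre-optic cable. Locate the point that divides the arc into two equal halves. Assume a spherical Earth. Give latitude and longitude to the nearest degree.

≈ 61°N, 38°W

Write both endpoints as unit vectors p₁, p₂ with components (cos φ cos λ, cos φ sin λ, sin φ).
The central angle between the endpoints is δ = arccos(p₁·p₂) ≈ 1.038 rad (59.5°).
Interpolate at f = 1/2 with slerp weights a = sin((1−f)δ)/sin δ ≈ 0.576, b = sin(fδ)/sin δ ≈ 0.576.
p = a·p₁ + b·p₂ ≈ (0.380, -0.299, 0.875); φ = arcsin(p_z) ≈ 61.08°, λ = atan2(p_y, p_x) ≈ -38.22°.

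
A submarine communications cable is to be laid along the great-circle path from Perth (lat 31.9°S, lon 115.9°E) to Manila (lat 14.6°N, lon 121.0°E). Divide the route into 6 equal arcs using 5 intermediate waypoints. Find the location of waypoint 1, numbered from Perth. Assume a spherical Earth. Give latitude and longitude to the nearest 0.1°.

The haversine formula gives a central angle δ ≈ 0.816 rad (46.8°) between the endpoints.
Interpolate at f = 1/6 with slerp weights a = sin((1−f)δ)/sin δ ≈ 0.863, b = sin(fδ)/sin δ ≈ 0.186.
p = a·p₁ + b·p₂ ≈ (-0.413, 0.814, -0.409); φ = arcsin(p_z) ≈ -24.16°, λ = atan2(p_y, p_x) ≈ 116.91°.

≈ lat 24.2°S, lon 116.9°E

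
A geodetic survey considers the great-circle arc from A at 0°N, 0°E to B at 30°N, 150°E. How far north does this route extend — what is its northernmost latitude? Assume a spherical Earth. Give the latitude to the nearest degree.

The great circle lies in the plane with unit normal n̂ = (p₁ × p₂)/|p₁ × p₂|.
Here n̂_z ≈ +0.655; the vertex latitude is φ_max = arccos|n̂_z| ≈ 49.1°.
Check via Clairaut: cos φ_max = |cos φ₁| · sin C = cos(0.0°)·sin(40.9°) ≈ 0.655, again giving ≈ 49.1°.

≈ 49°N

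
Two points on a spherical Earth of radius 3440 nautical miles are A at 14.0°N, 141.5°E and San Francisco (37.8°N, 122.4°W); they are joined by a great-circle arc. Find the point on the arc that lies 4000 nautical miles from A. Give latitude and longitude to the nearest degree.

≈ 40°N, 147°W

Write both endpoints as unit vectors p₁, p₂ with components (cos φ cos λ, cos φ sin λ, sin φ).
The central angle between the endpoints is δ = arccos(p₁·p₂) ≈ 1.504 rad (86.2°). The total great-circle distance is δ·R ≈ 1.504 × 3440 ≈ 5174 nmi, so the target fraction is f = 4000/5174 ≈ 0.773.
Interpolate at f ≈ 0.773 with slerp weights a = sin((1−f)δ)/sin δ ≈ 0.335, b = sin(fδ)/sin δ ≈ 0.920.
p = a·p₁ + b·p₂ ≈ (-0.644, -0.411, 0.645); φ = arcsin(p_z) ≈ 40.16°, λ = atan2(p_y, p_x) ≈ -147.45°.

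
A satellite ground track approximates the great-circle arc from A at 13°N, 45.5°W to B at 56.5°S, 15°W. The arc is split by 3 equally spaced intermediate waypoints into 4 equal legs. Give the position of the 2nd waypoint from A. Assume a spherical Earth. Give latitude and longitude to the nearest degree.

From cos δ = sin φ₁ sin φ₂ + cos φ₁ cos φ₂ cos Δλ, the central angle is δ ≈ 1.291 rad (74.0°).
Interpolate at f = 2/4 with slerp weights a = sin((1−f)δ)/sin δ ≈ 0.626, b = sin(fδ)/sin δ ≈ 0.626.
p = a·p₁ + b·p₂ ≈ (0.761, -0.525, -0.381); φ = arcsin(p_z) ≈ -22.41°, λ = atan2(p_y, p_x) ≈ -34.57°.

≈ 22°S, 35°W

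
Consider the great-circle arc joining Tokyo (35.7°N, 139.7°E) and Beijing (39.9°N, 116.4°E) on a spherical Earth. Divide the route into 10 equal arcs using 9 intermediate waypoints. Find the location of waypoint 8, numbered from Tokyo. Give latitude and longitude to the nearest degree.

≈ 39°N, 121°E

Write both endpoints as unit vectors p₁, p₂ with components (cos φ cos λ, cos φ sin λ, sin φ).
The central angle between the endpoints is δ = arccos(p₁·p₂) ≈ 0.329 rad (18.8°).
Interpolate at f = 8/10 with slerp weights a = sin((1−f)δ)/sin δ ≈ 0.203, b = sin(fδ)/sin δ ≈ 0.805.
p = a·p₁ + b·p₂ ≈ (-0.401, 0.660, 0.635); φ = arcsin(p_z) ≈ 39.44°, λ = atan2(p_y, p_x) ≈ 121.26°.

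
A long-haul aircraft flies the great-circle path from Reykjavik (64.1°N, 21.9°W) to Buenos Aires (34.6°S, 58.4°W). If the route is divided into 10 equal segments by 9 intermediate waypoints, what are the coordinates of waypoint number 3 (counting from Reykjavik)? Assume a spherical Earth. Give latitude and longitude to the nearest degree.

≈ 35°N, 40°W

The haversine formula gives a central angle δ ≈ 1.794 rad (102.8°) between the endpoints.
Interpolate at f = 3/10 with slerp weights a = sin((1−f)δ)/sin δ ≈ 0.975, b = sin(fδ)/sin δ ≈ 0.526.
p = a·p₁ + b·p₂ ≈ (0.622, -0.528, 0.579); φ = arcsin(p_z) ≈ 35.36°, λ = atan2(p_y, p_x) ≈ -40.30°.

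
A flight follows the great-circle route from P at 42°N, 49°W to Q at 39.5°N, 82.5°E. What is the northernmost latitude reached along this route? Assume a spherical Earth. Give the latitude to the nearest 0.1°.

The great circle lies in the plane with unit normal n̂ = (p₁ × p₂)/|p₁ × p₂|.
Here n̂_z ≈ +0.430; the vertex latitude is φ_max = arccos|n̂_z| ≈ 64.5°.
Check via Clairaut: cos φ_max = |cos φ₁| · sin C = cos(42.0°)·sin(35.3°) ≈ 0.430, again giving ≈ 64.5°.

≈ 64.5°N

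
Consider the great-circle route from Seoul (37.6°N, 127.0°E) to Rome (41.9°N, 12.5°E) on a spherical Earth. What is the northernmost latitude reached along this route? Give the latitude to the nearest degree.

≈ 57°N

The great circle lies in the plane with unit normal n̂ = (p₁ × p₂)/|p₁ × p₂|.
Here n̂_z ≈ -0.544; the vertex latitude is φ_max = arccos|n̂_z| ≈ 57.1°.
Check via Clairaut: cos φ_max = |cos φ₁| · sin C = cos(37.6°)·sin(43.4°) ≈ 0.544, again giving ≈ 57.1°.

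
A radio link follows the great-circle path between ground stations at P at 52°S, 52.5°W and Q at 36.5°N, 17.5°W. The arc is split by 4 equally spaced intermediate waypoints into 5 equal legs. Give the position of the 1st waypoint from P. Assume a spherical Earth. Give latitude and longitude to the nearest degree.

≈ 35°S, 42°W

Write both endpoints as unit vectors p₁, p₂ with components (cos φ cos λ, cos φ sin λ, sin φ).
The central angle between the endpoints is δ = arccos(p₁·p₂) ≈ 1.634 rad (93.6°).
Interpolate at f = 1/5 with slerp weights a = sin((1−f)δ)/sin δ ≈ 0.967, b = sin(fδ)/sin δ ≈ 0.322.
p = a·p₁ + b·p₂ ≈ (0.609, -0.550, -0.571); φ = arcsin(p_z) ≈ -34.82°, λ = atan2(p_y, p_x) ≈ -42.09°.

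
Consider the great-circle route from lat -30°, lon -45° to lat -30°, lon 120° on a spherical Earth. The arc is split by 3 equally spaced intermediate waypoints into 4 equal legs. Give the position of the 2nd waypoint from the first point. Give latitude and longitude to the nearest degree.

Write both endpoints as unit vectors p₁, p₂ with components (cos φ cos λ, cos φ sin λ, sin φ).
The central angle between the endpoints is δ = arccos(p₁·p₂) ≈ 2.065 rad (118.3°).
Interpolate at f = 2/4 with slerp weights a = sin((1−f)δ)/sin δ ≈ 0.975, b = sin(fδ)/sin δ ≈ 0.975.
p = a·p₁ + b·p₂ ≈ (0.175, 0.134, -0.975); φ = arcsin(p_z) ≈ -77.26°, λ = atan2(p_y, p_x) ≈ 37.50°.

≈ lat -77°, lon 38°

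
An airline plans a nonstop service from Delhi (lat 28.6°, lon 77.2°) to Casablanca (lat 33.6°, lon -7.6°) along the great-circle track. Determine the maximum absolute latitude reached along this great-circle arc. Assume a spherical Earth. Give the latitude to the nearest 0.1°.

≈ 39.5°

The great circle lies in the plane with unit normal n̂ = (p₁ × p₂)/|p₁ × p₂|.
Here n̂_z ≈ -0.772; the vertex latitude is φ_max = arccos|n̂_z| ≈ 39.5°.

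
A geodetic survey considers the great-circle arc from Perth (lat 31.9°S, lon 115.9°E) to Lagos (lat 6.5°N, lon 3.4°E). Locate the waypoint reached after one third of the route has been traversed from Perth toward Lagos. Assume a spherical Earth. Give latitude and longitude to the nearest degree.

≈ lat 29°S, lon 72°E

Convert each endpoint to a unit vector on the sphere (x = cos φ cos λ, y = cos φ sin λ, z = sin φ).
The central angle between the endpoints is δ = arccos(p₁·p₂) ≈ 1.963 rad (112.5°).
Interpolate at f = 1/3 with slerp weights a = sin((1−f)δ)/sin δ ≈ 1.045, b = sin(fδ)/sin δ ≈ 0.659.
p = a·p₁ + b·p₂ ≈ (0.266, 0.837, -0.478); φ = arcsin(p_z) ≈ -28.55°, λ = atan2(p_y, p_x) ≈ 72.39°.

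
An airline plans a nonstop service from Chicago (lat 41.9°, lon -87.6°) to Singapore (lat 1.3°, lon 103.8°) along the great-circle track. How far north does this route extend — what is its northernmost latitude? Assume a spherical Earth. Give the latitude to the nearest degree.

The great circle lies in the plane with unit normal n̂ = (p₁ × p₂)/|p₁ × p₂|.
Here n̂_z ≈ -0.210; the vertex latitude is φ_max = arccos|n̂_z| ≈ 77.9°.
Check via Clairaut: cos φ_max = |cos φ₁| · sin C = cos(41.9°)·sin(16.4°) ≈ 0.210, again giving ≈ 77.9°.

≈ 78°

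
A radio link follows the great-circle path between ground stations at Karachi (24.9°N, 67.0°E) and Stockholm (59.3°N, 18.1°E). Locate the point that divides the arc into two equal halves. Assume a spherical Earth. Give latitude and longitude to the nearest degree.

Write both endpoints as unit vectors p₁, p₂ with components (cos φ cos λ, cos φ sin λ, sin φ).
The central angle between the endpoints is δ = arccos(p₁·p₂) ≈ 0.841 rad (48.2°).
Interpolate at f = 1/2 with slerp weights a = sin((1−f)δ)/sin δ ≈ 0.548, b = sin(fδ)/sin δ ≈ 0.548.
p = a·p₁ + b·p₂ ≈ (0.460, 0.544, 0.702); φ = arcsin(p_z) ≈ 44.56°, λ = atan2(p_y, p_x) ≈ 49.80°.

≈ (45°N, 50°E)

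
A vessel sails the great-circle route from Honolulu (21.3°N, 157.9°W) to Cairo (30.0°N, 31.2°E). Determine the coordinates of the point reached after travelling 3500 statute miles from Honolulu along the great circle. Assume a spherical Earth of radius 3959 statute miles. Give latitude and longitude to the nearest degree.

≈ 70°N, 179°E

Write both endpoints as unit vectors p₁, p₂ with components (cos φ cos λ, cos φ sin λ, sin φ).
The central angle between the endpoints is δ = arccos(p₁·p₂) ≈ 2.233 rad (128.0°). The total great-circle distance is δ·R ≈ 2.233 × 3959 ≈ 8842 mi, so the target fraction is f = 3500/8842 ≈ 0.396.
Interpolate at f ≈ 0.396 with slerp weights a = sin((1−f)δ)/sin δ ≈ 1.237, b = sin(fδ)/sin δ ≈ 0.981.
p = a·p₁ + b·p₂ ≈ (-0.342, 0.006, 0.940); φ = arcsin(p_z) ≈ 70.03°, λ = atan2(p_y, p_x) ≈ 178.94°.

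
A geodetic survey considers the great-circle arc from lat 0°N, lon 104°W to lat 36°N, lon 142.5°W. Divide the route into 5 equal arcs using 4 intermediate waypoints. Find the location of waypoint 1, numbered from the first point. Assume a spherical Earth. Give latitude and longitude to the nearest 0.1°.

≈ lat 7.7°N, lon 110.6°W

The haversine formula gives a central angle δ ≈ 0.885 rad (50.7°) between the endpoints.
Interpolate at f = 1/5 with slerp weights a = sin((1−f)δ)/sin δ ≈ 0.840, b = sin(fδ)/sin δ ≈ 0.228.
p = a·p₁ + b·p₂ ≈ (-0.349, -0.927, 0.134); φ = arcsin(p_z) ≈ 7.69°, λ = atan2(p_y, p_x) ≈ -110.64°.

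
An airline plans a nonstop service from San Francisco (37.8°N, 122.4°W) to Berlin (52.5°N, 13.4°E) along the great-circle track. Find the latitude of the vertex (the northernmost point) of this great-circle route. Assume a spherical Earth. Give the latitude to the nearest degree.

The great circle lies in the plane with unit normal n̂ = (p₁ × p₂)/|p₁ × p₂|.
Here n̂_z ≈ +0.339; the vertex latitude is φ_max = arccos|n̂_z| ≈ 70.2°.

≈ 70°N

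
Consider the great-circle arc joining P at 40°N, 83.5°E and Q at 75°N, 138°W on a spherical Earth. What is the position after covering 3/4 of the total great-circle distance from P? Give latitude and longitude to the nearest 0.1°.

From cos δ = sin φ₁ sin φ₂ + cos φ₁ cos φ₂ cos Δλ, the central angle is δ ≈ 1.079 rad (61.8°).
Interpolate at f = 3/4 with slerp weights a = sin((1−f)δ)/sin δ ≈ 0.302, b = sin(fδ)/sin δ ≈ 0.821.
p = a·p₁ + b·p₂ ≈ (-0.132, 0.088, 0.987); φ = arcsin(p_z) ≈ 80.89°, λ = atan2(p_y, p_x) ≈ 146.28°.

≈ 80.9°N, 146.3°E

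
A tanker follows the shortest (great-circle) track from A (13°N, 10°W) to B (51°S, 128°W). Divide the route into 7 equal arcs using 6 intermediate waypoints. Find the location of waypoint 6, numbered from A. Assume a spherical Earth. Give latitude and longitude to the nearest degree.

≈ (52°S, 101°W)

Convert each endpoint to a unit vector on the sphere (x = cos φ cos λ, y = cos φ sin λ, z = sin φ).
The central angle between the endpoints is δ = arccos(p₁·p₂) ≈ 2.052 rad (117.6°).
Interpolate at f = 6/7 with slerp weights a = sin((1−f)δ)/sin δ ≈ 0.326, b = sin(fδ)/sin δ ≈ 1.108.
p = a·p₁ + b·p₂ ≈ (-0.117, -0.605, -0.788); φ = arcsin(p_z) ≈ -51.99°, λ = atan2(p_y, p_x) ≈ -100.91°.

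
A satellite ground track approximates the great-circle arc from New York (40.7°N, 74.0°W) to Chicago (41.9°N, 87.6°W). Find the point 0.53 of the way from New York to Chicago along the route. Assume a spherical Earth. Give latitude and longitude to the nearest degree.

≈ (42°N, 81°W)

Convert each endpoint to a unit vector on the sphere (x = cos φ cos λ, y = cos φ sin λ, z = sin φ).
The central angle between the endpoints is δ = arccos(p₁·p₂) ≈ 0.179 rad (10.3°).
Interpolate at f = 0.53 with slerp weights a = sin((1−f)δ)/sin δ ≈ 0.472, b = sin(fδ)/sin δ ≈ 0.532.
p = a·p₁ + b·p₂ ≈ (0.115, -0.740, 0.663); φ = arcsin(p_z) ≈ 41.54°, λ = atan2(p_y, p_x) ≈ -81.15°.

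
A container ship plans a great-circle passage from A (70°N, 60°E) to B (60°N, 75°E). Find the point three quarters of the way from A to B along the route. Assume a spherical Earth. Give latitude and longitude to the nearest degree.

≈ (63°N, 72°E)

From cos δ = sin φ₁ sin φ₂ + cos φ₁ cos φ₂ cos Δλ, the central angle is δ ≈ 0.205 rad (11.8°).
Interpolate at f = 3/4 with slerp weights a = sin((1−f)δ)/sin δ ≈ 0.252, b = sin(fδ)/sin δ ≈ 0.752.
p = a·p₁ + b·p₂ ≈ (0.140, 0.438, 0.888); φ = arcsin(p_z) ≈ 62.62°, λ = atan2(p_y, p_x) ≈ 72.22°.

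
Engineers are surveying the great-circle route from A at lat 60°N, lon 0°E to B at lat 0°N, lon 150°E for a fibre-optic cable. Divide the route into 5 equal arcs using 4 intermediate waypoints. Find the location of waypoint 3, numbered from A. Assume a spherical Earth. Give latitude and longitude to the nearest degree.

≈ lat 44°N, lon 134°E

Convert each endpoint to a unit vector on the sphere (x = cos φ cos λ, y = cos φ sin λ, z = sin φ).
The central angle between the endpoints is δ = arccos(p₁·p₂) ≈ 2.019 rad (115.7°).
Interpolate at f = 3/5 with slerp weights a = sin((1−f)δ)/sin δ ≈ 0.802, b = sin(fδ)/sin δ ≈ 1.038.
p = a·p₁ + b·p₂ ≈ (-0.499, 0.519, 0.694); φ = arcsin(p_z) ≈ 43.96°, λ = atan2(p_y, p_x) ≈ 133.84°.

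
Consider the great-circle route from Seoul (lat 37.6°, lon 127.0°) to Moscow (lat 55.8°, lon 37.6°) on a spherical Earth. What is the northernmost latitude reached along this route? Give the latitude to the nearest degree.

The great circle lies in the plane with unit normal n̂ = (p₁ × p₂)/|p₁ × p₂|.
Here n̂_z ≈ -0.517; the vertex latitude is φ_max = arccos|n̂_z| ≈ 58.8°.

≈ 59°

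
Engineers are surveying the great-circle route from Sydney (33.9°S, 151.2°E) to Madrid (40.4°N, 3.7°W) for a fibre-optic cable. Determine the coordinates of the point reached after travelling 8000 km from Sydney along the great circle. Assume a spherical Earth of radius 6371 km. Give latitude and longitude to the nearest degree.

From cos δ = sin φ₁ sin φ₂ + cos φ₁ cos φ₂ cos Δλ, the central angle is δ ≈ 2.776 rad (159.0°). The total great-circle distance is δ·R ≈ 2.776 × 6371 ≈ 17685 km, so the target fraction is f = 8000/17685 ≈ 0.452.
Interpolate at f ≈ 0.452 with slerp weights a = sin((1−f)δ)/sin δ ≈ 2.793, b = sin(fδ)/sin δ ≈ 2.659.
p = a·p₁ + b·p₂ ≈ (-0.011, 0.986, 0.165); φ = arcsin(p_z) ≈ 9.53°, λ = atan2(p_y, p_x) ≈ 90.63°.

≈ 10°N, 91°E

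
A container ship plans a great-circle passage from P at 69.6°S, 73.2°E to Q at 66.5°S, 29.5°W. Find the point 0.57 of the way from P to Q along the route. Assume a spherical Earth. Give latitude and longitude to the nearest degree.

≈ 75°S, 8°E

Write both endpoints as unit vectors p₁, p₂ with components (cos φ cos λ, cos φ sin λ, sin φ).
The central angle between the endpoints is δ = arccos(p₁·p₂) ≈ 0.594 rad (34.0°).
Interpolate at f = 0.57 with slerp weights a = sin((1−f)δ)/sin δ ≈ 0.451, b = sin(fδ)/sin δ ≈ 0.593.
p = a·p₁ + b·p₂ ≈ (0.251, 0.034, -0.967); φ = arcsin(p_z) ≈ -75.30°, λ = atan2(p_y, p_x) ≈ 7.72°.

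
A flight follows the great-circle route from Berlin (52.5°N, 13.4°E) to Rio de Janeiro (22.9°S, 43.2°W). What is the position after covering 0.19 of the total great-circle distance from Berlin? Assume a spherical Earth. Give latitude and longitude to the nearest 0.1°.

Convert each endpoint to a unit vector on the sphere (x = cos φ cos λ, y = cos φ sin λ, z = sin φ).
The central angle between the endpoints is δ = arccos(p₁·p₂) ≈ 1.571 rad (90.0°).
Interpolate at f = 0.19 with slerp weights a = sin((1−f)δ)/sin δ ≈ 0.956, b = sin(fδ)/sin δ ≈ 0.294.
p = a·p₁ + b·p₂ ≈ (0.763, -0.051, 0.644); φ = arcsin(p_z) ≈ 40.08°, λ = atan2(p_y, p_x) ≈ -3.79°.

≈ 40.1°N, 3.8°W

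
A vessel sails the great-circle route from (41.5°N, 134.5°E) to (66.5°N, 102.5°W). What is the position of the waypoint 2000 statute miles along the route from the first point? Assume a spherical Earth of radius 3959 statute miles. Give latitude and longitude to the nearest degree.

≈ (66°N, 161°E)

The haversine formula gives a central angle δ ≈ 1.110 rad (63.6°) between the endpoints. The total great-circle distance is δ·R ≈ 1.110 × 3959 ≈ 4393 mi, so the target fraction is f = 2000/4393 ≈ 0.455.
Interpolate at f ≈ 0.455 with slerp weights a = sin((1−f)δ)/sin δ ≈ 0.635, b = sin(fδ)/sin δ ≈ 0.540.
p = a·p₁ + b·p₂ ≈ (-0.380, 0.129, 0.916); φ = arcsin(p_z) ≈ 66.36°, λ = atan2(p_y, p_x) ≈ 161.29°.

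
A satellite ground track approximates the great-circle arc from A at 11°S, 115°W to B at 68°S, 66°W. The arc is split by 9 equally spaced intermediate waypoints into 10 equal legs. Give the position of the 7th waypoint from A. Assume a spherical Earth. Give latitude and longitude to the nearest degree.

The haversine formula gives a central angle δ ≈ 1.139 rad (65.3°) between the endpoints.
Interpolate at f = 7/10 with slerp weights a = sin((1−f)δ)/sin δ ≈ 0.369, b = sin(fδ)/sin δ ≈ 0.788.
p = a·p₁ + b·p₂ ≈ (-0.033, -0.598, -0.801); φ = arcsin(p_z) ≈ -53.21°, λ = atan2(p_y, p_x) ≈ -93.16°.

≈ 53°S, 93°W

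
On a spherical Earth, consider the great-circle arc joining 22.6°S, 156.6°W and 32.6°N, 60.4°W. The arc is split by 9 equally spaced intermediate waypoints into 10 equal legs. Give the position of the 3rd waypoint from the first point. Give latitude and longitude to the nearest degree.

≈ 5°S, 129°W

Convert each endpoint to a unit vector on the sphere (x = cos φ cos λ, y = cos φ sin λ, z = sin φ).
The central angle between the endpoints is δ = arccos(p₁·p₂) ≈ 1.866 rad (106.9°).
Interpolate at f = 3/10 with slerp weights a = sin((1−f)δ)/sin δ ≈ 1.009, b = sin(fδ)/sin δ ≈ 0.555.
p = a·p₁ + b·p₂ ≈ (-0.624, -0.777, -0.089); φ = arcsin(p_z) ≈ -5.09°, λ = atan2(p_y, p_x) ≈ -128.78°.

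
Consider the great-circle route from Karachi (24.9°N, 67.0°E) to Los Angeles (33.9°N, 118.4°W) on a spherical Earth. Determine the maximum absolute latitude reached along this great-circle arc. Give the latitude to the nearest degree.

≈ 85°N

The great circle lies in the plane with unit normal n̂ = (p₁ × p₂)/|p₁ × p₂|.
Here n̂_z ≈ +0.083; the vertex latitude is φ_max = arccos|n̂_z| ≈ 85.3°.
Check via Clairaut: cos φ_max = |cos φ₁| · sin C = cos(24.9°)·sin(5.2°) ≈ 0.083, again giving ≈ 85.3°.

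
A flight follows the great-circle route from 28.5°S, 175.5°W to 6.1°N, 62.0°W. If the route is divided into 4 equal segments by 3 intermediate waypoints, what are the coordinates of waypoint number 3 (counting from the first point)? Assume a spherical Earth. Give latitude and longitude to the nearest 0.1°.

Write both endpoints as unit vectors p₁, p₂ with components (cos φ cos λ, cos φ sin λ, sin φ).
The central angle between the endpoints is δ = arccos(p₁·p₂) ≈ 1.981 rad (113.5°).
Interpolate at f = 3/4 with slerp weights a = sin((1−f)δ)/sin δ ≈ 0.518, b = sin(fδ)/sin δ ≈ 1.087.
p = a·p₁ + b·p₂ ≈ (0.053, -0.990, -0.132); φ = arcsin(p_z) ≈ -7.58°, λ = atan2(p_y, p_x) ≈ -86.93°.

≈ 7.6°S, 86.9°W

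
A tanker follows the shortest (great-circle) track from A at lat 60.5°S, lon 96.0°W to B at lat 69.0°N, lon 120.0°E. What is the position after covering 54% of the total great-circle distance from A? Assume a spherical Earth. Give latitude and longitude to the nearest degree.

≈ lat 18°N, lon 145°W

The haversine formula gives a central angle δ ≈ 2.842 rad (162.8°) between the endpoints.
Interpolate at f = 0.54 with slerp weights a = sin((1−f)δ)/sin δ ≈ 3.266, b = sin(fδ)/sin δ ≈ 3.381.
p = a·p₁ + b·p₂ ≈ (-0.774, -0.550, 0.314); φ = arcsin(p_z) ≈ 18.28°, λ = atan2(p_y, p_x) ≈ -144.59°.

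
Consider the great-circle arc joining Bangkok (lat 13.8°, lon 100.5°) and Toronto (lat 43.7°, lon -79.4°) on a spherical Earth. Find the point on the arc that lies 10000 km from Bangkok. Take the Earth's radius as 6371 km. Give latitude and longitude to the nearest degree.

Write both endpoints as unit vectors p₁, p₂ with components (cos φ cos λ, cos φ sin λ, sin φ).
The central angle between the endpoints is δ = arccos(p₁·p₂) ≈ 2.138 rad (122.5°). The total great-circle distance is δ·R ≈ 2.138 × 6371 ≈ 13621 km, so the target fraction is f = 10000/13621 ≈ 0.734.
Interpolate at f ≈ 0.734 with slerp weights a = sin((1−f)δ)/sin δ ≈ 0.638, b = sin(fδ)/sin δ ≈ 1.186.
p = a·p₁ + b·p₂ ≈ (0.045, -0.233, 0.971); φ = arcsin(p_z) ≈ 76.27°, λ = atan2(p_y, p_x) ≈ -79.14°.

≈ lat 76°, lon -79°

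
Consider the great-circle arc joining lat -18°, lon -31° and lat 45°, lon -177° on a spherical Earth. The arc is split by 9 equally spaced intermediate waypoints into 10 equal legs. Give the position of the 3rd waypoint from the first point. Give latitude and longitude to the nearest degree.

≈ lat 16°, lon -57°

Write both endpoints as unit vectors p₁, p₂ with components (cos φ cos λ, cos φ sin λ, sin φ).
The central angle between the endpoints is δ = arccos(p₁·p₂) ≈ 2.459 rad (140.9°).
Interpolate at f = 3/10 with slerp weights a = sin((1−f)δ)/sin δ ≈ 1.568, b = sin(fδ)/sin δ ≈ 1.066.
p = a·p₁ + b·p₂ ≈ (0.525, -0.807, 0.270); φ = arcsin(p_z) ≈ 15.65°, λ = atan2(p_y, p_x) ≈ -56.97°.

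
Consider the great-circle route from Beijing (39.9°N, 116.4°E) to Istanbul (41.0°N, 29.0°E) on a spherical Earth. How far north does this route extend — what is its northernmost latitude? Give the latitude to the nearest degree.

The great circle lies in the plane with unit normal n̂ = (p₁ × p₂)/|p₁ × p₂|.
Here n̂_z ≈ -0.647; the vertex latitude is φ_max = arccos|n̂_z| ≈ 49.7°.
Check via Clairaut: cos φ_max = |cos φ₁| · sin C = cos(39.9°)·sin(57.4°) ≈ 0.647, again giving ≈ 49.7°.

≈ 50°N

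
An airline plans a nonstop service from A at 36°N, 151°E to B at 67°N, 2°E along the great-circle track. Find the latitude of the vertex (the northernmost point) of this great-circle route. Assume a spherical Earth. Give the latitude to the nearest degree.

The great circle lies in the plane with unit normal n̂ = (p₁ × p₂)/|p₁ × p₂|.
Here n̂_z ≈ -0.169; the vertex latitude is φ_max = arccos|n̂_z| ≈ 80.3°.
Check via Clairaut: cos φ_max = |cos φ₁| · sin C = cos(36.0°)·sin(12.1°) ≈ 0.169, again giving ≈ 80.3°.

≈ 80°N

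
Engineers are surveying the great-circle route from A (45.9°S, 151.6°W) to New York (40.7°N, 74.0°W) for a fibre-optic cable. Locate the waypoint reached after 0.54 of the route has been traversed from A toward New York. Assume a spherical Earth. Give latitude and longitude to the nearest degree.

≈ (0°N, 108°W)

Write both endpoints as unit vectors p₁, p₂ with components (cos φ cos λ, cos φ sin λ, sin φ).
The central angle between the endpoints is δ = arccos(p₁·p₂) ≈ 1.934 rad (110.8°).
Interpolate at f = 0.54 with slerp weights a = sin((1−f)δ)/sin δ ≈ 0.831, b = sin(fδ)/sin δ ≈ 0.925.
p = a·p₁ + b·p₂ ≈ (-0.315, -0.949, 0.006); φ = arcsin(p_z) ≈ 0.36°, λ = atan2(p_y, p_x) ≈ -108.38°.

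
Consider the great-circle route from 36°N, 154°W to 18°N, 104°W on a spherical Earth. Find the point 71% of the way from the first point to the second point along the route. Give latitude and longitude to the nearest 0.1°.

≈ 25.0°N, 116.8°W

The haversine formula gives a central angle δ ≈ 0.828 rad (47.5°) between the endpoints.
Interpolate at f = 0.71 with slerp weights a = sin((1−f)δ)/sin δ ≈ 0.323, b = sin(fδ)/sin δ ≈ 0.753.
p = a·p₁ + b·p₂ ≈ (-0.408, -0.809, 0.422); φ = arcsin(p_z) ≈ 24.99°, λ = atan2(p_y, p_x) ≈ -116.75°.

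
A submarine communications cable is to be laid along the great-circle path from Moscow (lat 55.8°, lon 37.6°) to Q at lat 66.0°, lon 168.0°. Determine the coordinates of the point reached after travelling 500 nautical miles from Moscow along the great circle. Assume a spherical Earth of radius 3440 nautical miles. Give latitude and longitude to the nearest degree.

Convert each endpoint to a unit vector on the sphere (x = cos φ cos λ, y = cos φ sin λ, z = sin φ).
The central angle between the endpoints is δ = arccos(p₁·p₂) ≈ 0.918 rad (52.6°). The total great-circle distance is δ·R ≈ 0.918 × 3440 ≈ 3158 nmi, so the target fraction is f = 500/3158 ≈ 0.158.
Interpolate at f ≈ 0.158 with slerp weights a = sin((1−f)δ)/sin δ ≈ 0.879, b = sin(fδ)/sin δ ≈ 0.182.
p = a·p₁ + b·p₂ ≈ (0.319, 0.317, 0.893); φ = arcsin(p_z) ≈ 63.29°, λ = atan2(p_y, p_x) ≈ 44.82°.

≈ lat 63°, lon 45°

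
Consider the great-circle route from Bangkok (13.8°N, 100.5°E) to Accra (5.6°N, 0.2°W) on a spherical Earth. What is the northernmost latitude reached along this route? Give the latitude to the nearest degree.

The great circle lies in the plane with unit normal n̂ = (p₁ × p₂)/|p₁ × p₂|.
Here n̂_z ≈ -0.961; the vertex latitude is φ_max = arccos|n̂_z| ≈ 16.0°.
Check via Clairaut: cos φ_max = |cos φ₁| · sin C = cos(13.8°)·sin(81.9°) ≈ 0.961, again giving ≈ 16.0°.

≈ 16°N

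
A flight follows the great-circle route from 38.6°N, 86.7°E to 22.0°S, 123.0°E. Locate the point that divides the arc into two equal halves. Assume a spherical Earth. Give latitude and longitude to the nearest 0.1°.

≈ 8.7°N, 106.5°E

Write both endpoints as unit vectors p₁, p₂ with components (cos φ cos λ, cos φ sin λ, sin φ).
The central angle between the endpoints is δ = arccos(p₁·p₂) ≈ 1.213 rad (69.5°).
Interpolate at f = 1/2 with slerp weights a = sin((1−f)δ)/sin δ ≈ 0.609, b = sin(fδ)/sin δ ≈ 0.609.
p = a·p₁ + b·p₂ ≈ (-0.280, 0.948, 0.152); φ = arcsin(p_z) ≈ 8.72°, λ = atan2(p_y, p_x) ≈ 106.45°.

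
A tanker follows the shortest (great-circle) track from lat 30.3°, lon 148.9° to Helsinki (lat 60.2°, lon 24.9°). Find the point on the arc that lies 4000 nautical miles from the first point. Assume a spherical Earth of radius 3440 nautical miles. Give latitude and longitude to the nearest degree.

≈ lat 67°, lon 48°

Convert each endpoint to a unit vector on the sphere (x = cos φ cos λ, y = cos φ sin λ, z = sin φ).
The central angle between the endpoints is δ = arccos(p₁·p₂) ≈ 1.372 rad (78.6°). The total great-circle distance is δ·R ≈ 1.372 × 3440 ≈ 4718 nmi, so the target fraction is f = 4000/4718 ≈ 0.848.
Interpolate at f ≈ 0.848 with slerp weights a = sin((1−f)δ)/sin δ ≈ 0.211, b = sin(fδ)/sin δ ≈ 0.936.
p = a·p₁ + b·p₂ ≈ (0.266, 0.290, 0.919); φ = arcsin(p_z) ≈ 66.82°, λ = atan2(p_y, p_x) ≈ 47.52°.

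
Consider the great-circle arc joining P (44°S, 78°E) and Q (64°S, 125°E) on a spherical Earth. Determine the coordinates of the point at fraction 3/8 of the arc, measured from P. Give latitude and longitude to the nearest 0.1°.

Convert each endpoint to a unit vector on the sphere (x = cos φ cos λ, y = cos φ sin λ, z = sin φ).
The central angle between the endpoints is δ = arccos(p₁·p₂) ≈ 0.575 rad (32.9°).
Interpolate at f = 3/8 with slerp weights a = sin((1−f)δ)/sin δ ≈ 0.647, b = sin(fδ)/sin δ ≈ 0.393.
p = a·p₁ + b·p₂ ≈ (-0.002, 0.596, -0.803); φ = arcsin(p_z) ≈ -53.40°, λ = atan2(p_y, p_x) ≈ 90.21°.

≈ (53.4°S, 90.2°E)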